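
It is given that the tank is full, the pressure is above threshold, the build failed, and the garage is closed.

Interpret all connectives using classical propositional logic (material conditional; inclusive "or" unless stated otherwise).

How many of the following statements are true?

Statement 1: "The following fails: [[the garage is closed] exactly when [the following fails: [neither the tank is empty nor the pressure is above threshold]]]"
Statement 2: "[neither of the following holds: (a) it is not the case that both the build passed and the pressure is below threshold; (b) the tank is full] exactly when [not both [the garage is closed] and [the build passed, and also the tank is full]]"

0

Let W = "the garage is closed" (True), D = "the tank is full" (True), P = "the pressure is above threshold" (True), Q = "the build passed" (False).

Statement 1: In symbols: not (W iff not (not D nor P))

not D = not True = False
not D nor P = False nor True = False
not (not D nor P) = not False = True
W iff not (not D nor P) = True iff True = True
not (W iff not (not D nor P)) = not True = False
Hence Statement 1 is false.

Statement 2: Formalization: ((Q nand not P) nor D) iff (W nand (Q and D))

not P = not True = False
Q nand not P = False nand False = True
(Q nand not P) nor D = True nor True = False
Q and D = False and True = False
W nand (Q and D) = True nand False = True
((Q nand not P) nor D) iff (W nand (Q and D)) = False iff True = False
Hence Statement 2 is false.

0 of the 2 statements are true (none).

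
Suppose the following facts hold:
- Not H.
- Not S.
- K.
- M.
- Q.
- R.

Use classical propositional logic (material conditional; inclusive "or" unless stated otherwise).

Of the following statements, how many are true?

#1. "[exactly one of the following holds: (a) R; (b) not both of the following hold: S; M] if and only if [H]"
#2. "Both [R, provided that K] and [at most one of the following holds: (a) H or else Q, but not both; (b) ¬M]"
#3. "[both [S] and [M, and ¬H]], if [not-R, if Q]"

#1: This is (R ⊕ (S ↑ M)) ↔ H.

S ↑ M = F ↑ T = T
R ⊕ (S ↑ M) = T ⊕ T = F
(R ⊕ (S ↑ M)) ↔ H = F ↔ F = T
So #1 is true.

#2: Formalization: (K → R) ∧ ((H ⊕ Q) ↑ ¬M)

K → R = T → T = T
H ⊕ Q = F ⊕ T = T
¬M = ¬T = F
(H ⊕ Q) ↑ ¬M = T ↑ F = T
(K → R) ∧ ((H ⊕ Q) ↑ ¬M) = T ∧ T = T
So #2 is true.

#3: This is (Q → ¬R) → (S ∧ (M ∧ ¬H)).

¬R = ¬T = F
Q → ¬R = T → F = F
¬H = ¬F = T
M ∧ ¬H = T ∧ T = T
S ∧ (M ∧ ¬H) = F ∧ T = F
(Q → ¬R) → (S ∧ (M ∧ ¬H)) = F → F = T
Thus #3 is true.

True statements: 3.

3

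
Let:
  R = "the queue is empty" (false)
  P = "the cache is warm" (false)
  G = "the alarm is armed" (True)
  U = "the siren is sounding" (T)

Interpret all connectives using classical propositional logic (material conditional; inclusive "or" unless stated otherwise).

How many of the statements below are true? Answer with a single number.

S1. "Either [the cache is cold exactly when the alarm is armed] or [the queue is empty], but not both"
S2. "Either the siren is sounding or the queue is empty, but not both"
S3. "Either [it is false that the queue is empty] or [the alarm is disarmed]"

S1: Parsed as (¬P ↔ G) ⊕ R

¬P = ¬F = T
¬P ↔ G = T ↔ T = T
(¬P ↔ G) ⊕ R = T ⊕ F = T
Thus S1 is true.

S2: This is U ⊕ R.

U ⊕ R = T ⊕ F = T
So S2 is true.

S3: In symbols: ¬R ∨ ¬G

¬R = ¬F = T
¬G = ¬T = F
¬R ∨ ¬G = T ∨ F = T
Thus S3 is true.

Count: 3.

3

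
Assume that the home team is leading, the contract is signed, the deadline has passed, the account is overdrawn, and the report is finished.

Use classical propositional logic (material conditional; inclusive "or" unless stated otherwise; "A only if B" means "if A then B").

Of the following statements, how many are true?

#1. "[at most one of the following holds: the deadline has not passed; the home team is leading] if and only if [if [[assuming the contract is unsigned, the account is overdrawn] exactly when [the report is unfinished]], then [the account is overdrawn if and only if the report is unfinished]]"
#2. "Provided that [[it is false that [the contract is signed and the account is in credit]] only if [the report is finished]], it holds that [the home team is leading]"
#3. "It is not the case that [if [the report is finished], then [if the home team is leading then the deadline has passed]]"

Let R = "the deadline has passed" (True), P = "the home team is leading" (True), Q = "the contract is signed" (True), S = "the account is overdrawn" (True), U = "the report is finished" (True).

#1: Formalization: (not R nand P) iff (((not Q -> S) iff not U) -> (S iff not U))

not R = not True = False
not R nand P = False nand True = True
not Q = not True = False
not Q -> S = False -> True = True
not U = not True = False
(not Q -> S) iff not U = True iff False = False
not U = not True = False
S iff not U = True iff False = False
((not Q -> S) iff not U) -> (S iff not U) = False -> False = True
(not R nand P) iff (((not Q -> S) iff not U) -> (S iff not U)) = True iff True = True
Hence #1 is true.

#2: This is (not (Q and not S) -> U) -> P.

not S = not True = False
Q and not S = True and False = False
not (Q and not S) = not False = True
not (Q and not S) -> U = True -> True = True
(not (Q and not S) -> U) -> P = True -> True = True
Hence #2 is true.

#3: In symbols: not (U -> (P -> R))

P -> R = True -> True = True
U -> (P -> R) = True -> True = True
not (U -> (P -> R)) = not True = False
So #3 is false.

Count: 2.

2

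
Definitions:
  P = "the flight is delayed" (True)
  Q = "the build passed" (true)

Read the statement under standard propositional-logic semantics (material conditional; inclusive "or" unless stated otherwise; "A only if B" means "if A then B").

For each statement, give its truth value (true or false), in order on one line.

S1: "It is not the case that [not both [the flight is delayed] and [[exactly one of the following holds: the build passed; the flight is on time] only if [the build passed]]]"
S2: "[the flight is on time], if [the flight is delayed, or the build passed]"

S1: Formalization: ¬(P ↑ ((Q ⊕ ¬P) → Q))

¬P = ¬T = F
Q ⊕ ¬P = T ⊕ F = T
(Q ⊕ ¬P) → Q = T → T = T
P ↑ ((Q ⊕ ¬P) → Q) = T ↑ T = F
¬(P ↑ ((Q ⊕ ¬P) → Q)) = ¬F = T
Thus S1 is true.

S2: This is (P ∨ Q) → ¬P.

P ∨ Q = T ∨ T = T
¬P = ¬T = F
(P ∨ Q) → ¬P = T → F = F
Hence S2 is false.

S1 true, S2 false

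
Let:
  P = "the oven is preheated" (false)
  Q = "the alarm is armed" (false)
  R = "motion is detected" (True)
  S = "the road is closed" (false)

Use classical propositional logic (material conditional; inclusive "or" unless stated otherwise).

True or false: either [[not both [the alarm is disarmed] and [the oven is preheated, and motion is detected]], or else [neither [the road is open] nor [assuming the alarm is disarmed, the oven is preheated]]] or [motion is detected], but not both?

Values: Q=F, P=F, R=T, S=F.
Parsed as ((¬Q ↑ (P ∧ R)) ∨ (¬S ↓ (¬Q → P))) ⊕ R

¬Q = ¬F = T
P ∧ R = F ∧ T = F
¬Q ↑ (P ∧ R) = T ↑ F = T
¬S = ¬F = T
¬Q = ¬F = T
¬Q → P = T → F = F
¬S ↓ (¬Q → P) = T ↓ F = F
(¬Q ↑ (P ∧ R)) ∨ (¬S ↓ (¬Q → P)) = T ∨ F = T
((¬Q ↑ (P ∧ R)) ∨ (¬S ↓ (¬Q → P))) ⊕ R = T ⊕ T = F

False.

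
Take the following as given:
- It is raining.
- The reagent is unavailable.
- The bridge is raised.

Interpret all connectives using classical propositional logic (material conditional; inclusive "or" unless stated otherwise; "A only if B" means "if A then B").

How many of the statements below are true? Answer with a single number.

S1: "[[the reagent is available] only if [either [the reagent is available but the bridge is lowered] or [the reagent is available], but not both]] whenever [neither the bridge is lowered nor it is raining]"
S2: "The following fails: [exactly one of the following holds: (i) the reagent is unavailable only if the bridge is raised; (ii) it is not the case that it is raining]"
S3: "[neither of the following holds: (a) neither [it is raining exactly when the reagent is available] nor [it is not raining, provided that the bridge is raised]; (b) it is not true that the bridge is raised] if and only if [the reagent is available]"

Let L = "the bridge is raised" (T), H = "it is raining" (T), K = "the reagent is available" (F).

S1: In symbols: (~L nor H) -> (K -> ((K & ~L) xor K))

~L = ~T = F
~L nor H = F nor T = F
~L = ~T = F
K & ~L = F & F = F
(K & ~L) xor K = F xor F = F
K -> ((K & ~L) xor K) = F -> F = T
(~L nor H) -> (K -> ((K & ~L) xor K)) = F -> T = T
Thus S1 is true.

S2: Parsed as ~((~K -> L) xor ~H)

~K = ~F = T
~K -> L = T -> T = T
~H = ~T = F
(~K -> L) xor ~H = T xor F = T
~((~K -> L) xor ~H) = ~T = F
Thus S2 is false.

S3: In symbols: (((H <-> K) nor (L -> ~H)) nor ~L) <-> K

H <-> K = T <-> F = F
~H = ~T = F
L -> ~H = T -> F = F
(H <-> K) nor (L -> ~H) = F nor F = T
~L = ~T = F
((H <-> K) nor (L -> ~H)) nor ~L = T nor F = F
(((H <-> K) nor (L -> ~H)) nor ~L) <-> K = F <-> F = T
Thus S3 is true.

2 of the 3 statements are true (S1, S3).

2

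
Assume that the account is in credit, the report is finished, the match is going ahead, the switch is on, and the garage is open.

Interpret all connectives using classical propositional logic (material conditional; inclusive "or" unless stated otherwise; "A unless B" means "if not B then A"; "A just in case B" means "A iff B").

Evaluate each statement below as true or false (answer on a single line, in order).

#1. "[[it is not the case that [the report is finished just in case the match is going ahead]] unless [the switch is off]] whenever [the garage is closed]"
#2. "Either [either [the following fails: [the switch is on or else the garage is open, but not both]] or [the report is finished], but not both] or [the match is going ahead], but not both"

Let U = "the garage is closed" (F), Q = "the report is finished" (T), R = "the match is cancelled" (F), S = "the switch is on" (T).

#1: This is U → (¬(Q ↔ ¬R) ∨ ¬S).

¬R = ¬F = T
Q ↔ ¬R = T ↔ T = T
¬(Q ↔ ¬R) = ¬T = F
¬S = ¬T = F
¬(Q ↔ ¬R) ∨ ¬S = F ∨ F = F
U → (¬(Q ↔ ¬R) ∨ ¬S) = F → F = T
Thus #1 is true.

#2: This is (¬(S ⊕ ¬U) ⊕ Q) ⊕ ¬R.

¬U = ¬F = T
S ⊕ ¬U = T ⊕ T = F
¬(S ⊕ ¬U) = ¬F = T
¬(S ⊕ ¬U) ⊕ Q = T ⊕ T = F
¬R = ¬F = T
(¬(S ⊕ ¬U) ⊕ Q) ⊕ ¬R = F ⊕ T = T
Thus #2 is true.

#1 True / #2 True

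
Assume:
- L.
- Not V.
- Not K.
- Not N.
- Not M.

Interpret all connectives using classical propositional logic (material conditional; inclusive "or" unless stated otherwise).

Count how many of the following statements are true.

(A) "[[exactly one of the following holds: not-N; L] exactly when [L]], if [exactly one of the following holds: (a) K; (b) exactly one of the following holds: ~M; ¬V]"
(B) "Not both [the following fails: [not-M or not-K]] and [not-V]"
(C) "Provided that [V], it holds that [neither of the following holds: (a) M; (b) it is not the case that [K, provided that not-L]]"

3

(A): In symbols: (K xor (~M xor ~V)) -> ((~N xor L) <-> L)

~M = ~F = T
~V = ~F = T
~M xor ~V = T xor T = F
K xor (~M xor ~V) = F xor F = F
~N = ~F = T
~N xor L = T xor T = F
(~N xor L) <-> L = F <-> T = F
(K xor (~M xor ~V)) -> ((~N xor L) <-> L) = F -> F = T
So (A) is true.

(B): In symbols: ~(~M | ~K) nand ~V

~M = ~F = T
~K = ~F = T
~M | ~K = T | T = T
~(~M | ~K) = ~T = F
~V = ~F = T
~(~M | ~K) nand ~V = F nand T = T
Thus (B) is true.

(C): Parsed as V -> (M nor ~(~L -> K))

~L = ~T = F
~L -> K = F -> F = T
~(~L -> K) = ~T = F
M nor ~(~L -> K) = F nor F = T
V -> (M nor ~(~L -> K)) = F -> T = T
So (C) is true.

Count: 3.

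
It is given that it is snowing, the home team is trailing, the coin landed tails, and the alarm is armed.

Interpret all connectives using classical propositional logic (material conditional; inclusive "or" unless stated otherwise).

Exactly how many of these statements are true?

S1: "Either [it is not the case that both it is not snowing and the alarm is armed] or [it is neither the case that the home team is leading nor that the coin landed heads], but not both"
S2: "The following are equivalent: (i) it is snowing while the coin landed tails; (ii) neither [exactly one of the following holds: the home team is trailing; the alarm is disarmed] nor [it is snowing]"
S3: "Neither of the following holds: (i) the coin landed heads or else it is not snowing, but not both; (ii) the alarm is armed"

0

Let N = "it is snowing" (True), W = "the alarm is armed" (True), D = "the home team is leading" (False), U = "the coin landed heads" (False).

S1: Formalization: (not N nand W) xor (D nor U)

not N = not True = False
not N nand W = False nand True = True
D nor U = False nor False = True
(not N nand W) xor (D nor U) = True xor True = False
So S1 is false.

S2: This is (N and not U) iff ((not D xor not W) nor N).

not U = not False = True
N and not U = True and True = True
not D = not False = True
not W = not True = False
not D xor not W = True xor False = True
(not D xor not W) nor N = True nor True = False
(N and not U) iff ((not D xor not W) nor N) = True iff False = False
Thus S2 is false.

S3: Parsed as (U xor not N) nor W

not N = not True = False
U xor not N = False xor False = False
(U xor not N) nor W = False nor True = False
Hence S3 is false.

0 of the 3 statements are true (none).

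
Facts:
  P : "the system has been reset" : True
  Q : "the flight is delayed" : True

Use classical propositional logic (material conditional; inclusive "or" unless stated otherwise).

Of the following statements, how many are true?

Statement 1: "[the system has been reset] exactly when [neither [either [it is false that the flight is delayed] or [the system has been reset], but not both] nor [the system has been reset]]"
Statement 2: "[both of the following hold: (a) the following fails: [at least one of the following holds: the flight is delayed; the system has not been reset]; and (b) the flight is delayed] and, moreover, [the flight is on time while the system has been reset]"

0

Statement 1: Formalization: P ↔ ((¬Q ⊕ P) ↓ P)

¬Q = ¬T = F
¬Q ⊕ P = F ⊕ T = T
(¬Q ⊕ P) ↓ P = T ↓ T = F
P ↔ ((¬Q ⊕ P) ↓ P) = T ↔ F = F
Hence Statement 1 is false.

Statement 2: In symbols: (¬(Q ∨ ¬P) ∧ Q) ∧ (¬Q ∧ P)

¬P = ¬T = F
Q ∨ ¬P = T ∨ F = T
¬(Q ∨ ¬P) = ¬T = F
¬(Q ∨ ¬P) ∧ Q = F ∧ T = F
¬Q = ¬T = F
¬Q ∧ P = F ∧ T = F
(¬(Q ∨ ¬P) ∧ Q) ∧ (¬Q ∧ P) = F ∧ F = F
Thus Statement 2 is false.

0 of the 2 statements are true (none).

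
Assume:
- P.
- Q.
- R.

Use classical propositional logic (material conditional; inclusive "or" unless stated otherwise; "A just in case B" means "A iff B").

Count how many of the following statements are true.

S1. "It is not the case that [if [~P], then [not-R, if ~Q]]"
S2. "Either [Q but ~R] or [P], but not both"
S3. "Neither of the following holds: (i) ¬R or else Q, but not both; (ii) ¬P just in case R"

1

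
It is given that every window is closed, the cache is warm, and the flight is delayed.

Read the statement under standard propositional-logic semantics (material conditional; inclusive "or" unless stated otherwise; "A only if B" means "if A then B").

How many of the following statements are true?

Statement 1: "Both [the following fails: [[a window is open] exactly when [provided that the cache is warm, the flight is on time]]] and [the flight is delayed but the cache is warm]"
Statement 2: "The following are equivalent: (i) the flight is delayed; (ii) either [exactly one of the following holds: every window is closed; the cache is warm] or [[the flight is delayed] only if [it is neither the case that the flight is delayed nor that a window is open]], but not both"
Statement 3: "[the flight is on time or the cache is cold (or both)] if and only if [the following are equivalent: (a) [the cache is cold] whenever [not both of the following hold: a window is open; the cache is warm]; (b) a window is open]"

Let L = "a window is open" (F), P = "the cache is warm" (T), H = "the flight is delayed" (T).

Statement 1: Parsed as ¬(L ↔ (P → ¬H)) ∧ (H ∧ P)

¬H = ¬T = F
P → ¬H = T → F = F
L ↔ (P → ¬H) = F ↔ F = T
¬(L ↔ (P → ¬H)) = ¬T = F
H ∧ P = T ∧ T = T
¬(L ↔ (P → ¬H)) ∧ (H ∧ P) = F ∧ T = F
Thus Statement 1 is false.

Statement 2: This is H ↔ ((¬L ⊕ P) ⊕ (H → (H ↓ L))).

¬L = ¬F = T
¬L ⊕ P = T ⊕ T = F
H ↓ L = T ↓ F = F
H → (H ↓ L) = T → F = F
(¬L ⊕ P) ⊕ (H → (H ↓ L)) = F ⊕ F = F
H ↔ ((¬L ⊕ P) ⊕ (H → (H ↓ L))) = T ↔ F = F
So Statement 2 is false.

Statement 3: Formalization: (¬H ∨ ¬P) ↔ (((L ↑ P) → ¬P) ↔ L)

¬H = ¬T = F
¬P = ¬T = F
¬H ∨ ¬P = F ∨ F = F
L ↑ P = F ↑ T = T
¬P = ¬T = F
(L ↑ P) → ¬P = T → F = F
((L ↑ P) → ¬P) ↔ L = F ↔ F = T
(¬H ∨ ¬P) ↔ (((L ↑ P) → ¬P) ↔ L) = F ↔ T = F
So Statement 3 is false.

True statements: 0 (none).

0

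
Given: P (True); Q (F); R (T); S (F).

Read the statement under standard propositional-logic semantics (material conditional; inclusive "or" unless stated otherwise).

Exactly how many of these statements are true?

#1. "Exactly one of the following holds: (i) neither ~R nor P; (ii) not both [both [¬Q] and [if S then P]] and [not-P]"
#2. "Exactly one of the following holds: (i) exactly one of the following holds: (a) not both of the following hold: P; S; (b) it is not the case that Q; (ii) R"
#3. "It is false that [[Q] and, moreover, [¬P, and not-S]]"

3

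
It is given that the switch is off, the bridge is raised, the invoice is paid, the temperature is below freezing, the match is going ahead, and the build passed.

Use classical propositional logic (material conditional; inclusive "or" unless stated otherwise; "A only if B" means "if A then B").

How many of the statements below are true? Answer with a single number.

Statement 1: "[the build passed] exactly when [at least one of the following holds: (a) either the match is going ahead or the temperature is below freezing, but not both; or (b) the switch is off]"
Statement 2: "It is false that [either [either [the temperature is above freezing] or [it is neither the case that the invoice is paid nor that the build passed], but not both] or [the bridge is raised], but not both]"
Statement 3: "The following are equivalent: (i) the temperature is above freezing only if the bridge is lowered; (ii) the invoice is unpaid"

1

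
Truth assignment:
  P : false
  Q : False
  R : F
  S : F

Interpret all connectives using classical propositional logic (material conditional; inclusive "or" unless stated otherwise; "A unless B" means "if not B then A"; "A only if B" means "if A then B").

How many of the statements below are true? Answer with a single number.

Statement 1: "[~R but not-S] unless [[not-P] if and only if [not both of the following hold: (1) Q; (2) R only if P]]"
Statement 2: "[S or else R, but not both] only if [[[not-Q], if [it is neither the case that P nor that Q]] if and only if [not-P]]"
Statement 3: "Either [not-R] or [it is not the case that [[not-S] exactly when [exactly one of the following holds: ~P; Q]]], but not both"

Statement 1: Formalization: (¬R ∧ ¬S) ∨ (¬P ↔ (Q ↑ (R → P)))

¬R = ¬F = T
¬S = ¬F = T
¬R ∧ ¬S = T ∧ T = T
¬P = ¬F = T
R → P = F → F = T
Q ↑ (R → P) = F ↑ T = T
¬P ↔ (Q ↑ (R → P)) = T ↔ T = T
(¬R ∧ ¬S) ∨ (¬P ↔ (Q ↑ (R → P))) = T ∨ T = T
Hence Statement 1 is true.

Statement 2: Formalization: (S ⊕ R) → (((P ↓ Q) → ¬Q) ↔ ¬P)

S ⊕ R = F ⊕ F = F
P ↓ Q = F ↓ F = T
¬Q = ¬F = T
(P ↓ Q) → ¬Q = T → T = T
¬P = ¬F = T
((P ↓ Q) → ¬Q) ↔ ¬P = T ↔ T = T
(S ⊕ R) → (((P ↓ Q) → ¬Q) ↔ ¬P) = F → T = T
So Statement 2 is true.

Statement 3: Parsed as ¬R ⊕ ¬(¬S ↔ (¬P ⊕ Q))

¬R = ¬F = T
¬S = ¬F = T
¬P = ¬F = T
¬P ⊕ Q = T ⊕ F = T
¬S ↔ (¬P ⊕ Q) = T ↔ T = T
¬(¬S ↔ (¬P ⊕ Q)) = ¬T = F
¬R ⊕ ¬(¬S ↔ (¬P ⊕ Q)) = T ⊕ F = T
Hence Statement 3 is true.

Count: 3.

3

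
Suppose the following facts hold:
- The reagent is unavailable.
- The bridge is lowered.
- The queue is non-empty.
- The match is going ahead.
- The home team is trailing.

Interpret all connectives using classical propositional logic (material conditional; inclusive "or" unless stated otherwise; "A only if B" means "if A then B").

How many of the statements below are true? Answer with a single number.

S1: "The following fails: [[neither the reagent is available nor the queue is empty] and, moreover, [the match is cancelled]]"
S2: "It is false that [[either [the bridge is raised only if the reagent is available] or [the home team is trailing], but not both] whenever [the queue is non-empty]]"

2

Let L = "the reagent is available" (F), Q = "the queue is empty" (F), R = "the match is cancelled" (F), D = "the bridge is raised" (F), K = "the home team is leading" (F).

S1: Parsed as ~((L nor Q) & R)

L nor Q = F nor F = T
(L nor Q) & R = T & F = F
~((L nor Q) & R) = ~F = T
Thus S1 is true.

S2: Formalization: ~(~Q -> ((D -> L) xor ~K))

~Q = ~F = T
D -> L = F -> F = T
~K = ~F = T
(D -> L) xor ~K = T xor T = F
~Q -> ((D -> L) xor ~K) = T -> F = F
~(~Q -> ((D -> L) xor ~K)) = ~F = T
Hence S2 is true.

2 of the 2 statements are true.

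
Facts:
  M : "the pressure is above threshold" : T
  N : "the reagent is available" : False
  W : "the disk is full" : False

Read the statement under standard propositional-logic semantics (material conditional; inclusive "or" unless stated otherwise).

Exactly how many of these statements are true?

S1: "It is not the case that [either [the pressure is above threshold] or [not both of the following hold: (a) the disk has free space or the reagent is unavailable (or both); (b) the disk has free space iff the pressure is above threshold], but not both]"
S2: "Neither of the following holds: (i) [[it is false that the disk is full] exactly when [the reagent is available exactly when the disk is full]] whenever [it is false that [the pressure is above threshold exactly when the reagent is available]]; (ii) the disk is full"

0

S1: This is ~(M xor ((~W | ~N) nand (~W <-> M))).

~W = ~F = T
~N = ~F = T
~W | ~N = T | T = T
~W = ~F = T
~W <-> M = T <-> T = T
(~W | ~N) nand (~W <-> M) = T nand T = F
M xor ((~W | ~N) nand (~W <-> M)) = T xor F = T
~(M xor ((~W | ~N) nand (~W <-> M))) = ~T = F
Hence S1 is false.

S2: This is (~(M <-> N) -> (~W <-> (N <-> W))) nor W.

M <-> N = T <-> F = F
~(M <-> N) = ~F = T
~W = ~F = T
N <-> W = F <-> F = T
~W <-> (N <-> W) = T <-> T = T
~(M <-> N) -> (~W <-> (N <-> W)) = T -> T = T
(~(M <-> N) -> (~W <-> (N <-> W))) nor W = T nor F = F
Hence S2 is false.

Count: 0.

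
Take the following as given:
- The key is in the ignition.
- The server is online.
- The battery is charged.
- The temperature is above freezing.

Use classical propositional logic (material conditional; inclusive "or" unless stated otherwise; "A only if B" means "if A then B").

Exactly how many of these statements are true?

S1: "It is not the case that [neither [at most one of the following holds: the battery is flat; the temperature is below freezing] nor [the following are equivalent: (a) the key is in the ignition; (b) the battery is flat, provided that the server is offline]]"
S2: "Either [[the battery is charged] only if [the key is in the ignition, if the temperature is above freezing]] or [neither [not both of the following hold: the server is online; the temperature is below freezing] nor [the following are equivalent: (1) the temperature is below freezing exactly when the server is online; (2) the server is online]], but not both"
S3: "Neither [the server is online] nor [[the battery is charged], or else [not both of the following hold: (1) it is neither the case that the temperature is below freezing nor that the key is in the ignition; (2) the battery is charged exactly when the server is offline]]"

2

Let R = "the battery is charged" (T), S = "the temperature is below freezing" (F), P = "the key is in the ignition" (T), Q = "the server is online" (T).

S1: Formalization: ¬((¬R ↑ S) ↓ (P ↔ (¬Q → ¬R)))

¬R = ¬T = F
¬R ↑ S = F ↑ F = T
¬Q = ¬T = F
¬R = ¬T = F
¬Q → ¬R = F → F = T
P ↔ (¬Q → ¬R) = T ↔ T = T
(¬R ↑ S) ↓ (P ↔ (¬Q → ¬R)) = T ↓ T = F
¬((¬R ↑ S) ↓ (P ↔ (¬Q → ¬R))) = ¬F = T
Thus S1 is true.

S2: Formalization: (R → (¬S → P)) ⊕ ((Q ↑ S) ↓ ((S ↔ Q) ↔ Q))

¬S = ¬F = T
¬S → P = T → T = T
R → (¬S → P) = T → T = T
Q ↑ S = T ↑ F = T
S ↔ Q = F ↔ T = F
(S ↔ Q) ↔ Q = F ↔ T = F
(Q ↑ S) ↓ ((S ↔ Q) ↔ Q) = T ↓ F = F
(R → (¬S → P)) ⊕ ((Q ↑ S) ↓ ((S ↔ Q) ↔ Q)) = T ⊕ F = T
Hence S2 is true.

S3: Formalization: Q ↓ (R ∨ ((S ↓ P) ↑ (R ↔ ¬Q)))

S ↓ P = F ↓ T = F
¬Q = ¬T = F
R ↔ ¬Q = T ↔ F = F
(S ↓ P) ↑ (R ↔ ¬Q) = F ↑ F = T
R ∨ ((S ↓ P) ↑ (R ↔ ¬Q)) = T ∨ T = T
Q ↓ (R ∨ ((S ↓ P) ↑ (R ↔ ¬Q))) = T ↓ T = F
So S3 is false.

True statements: 2 (S1, S2).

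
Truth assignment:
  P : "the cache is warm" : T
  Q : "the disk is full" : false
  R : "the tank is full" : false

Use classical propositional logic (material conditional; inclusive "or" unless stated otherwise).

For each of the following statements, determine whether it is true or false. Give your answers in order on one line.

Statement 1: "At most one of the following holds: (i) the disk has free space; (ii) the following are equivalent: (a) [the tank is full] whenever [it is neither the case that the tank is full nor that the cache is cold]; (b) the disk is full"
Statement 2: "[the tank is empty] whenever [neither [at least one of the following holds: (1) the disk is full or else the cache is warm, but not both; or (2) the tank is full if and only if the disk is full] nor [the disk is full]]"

Statement 1 false; Statement 2 true

Statement 1: Formalization: not Q nand (((R nor not P) -> R) iff Q)

not Q = not False = True
not P = not True = False
R nor not P = False nor False = True
(R nor not P) -> R = True -> False = False
((R nor not P) -> R) iff Q = False iff False = True
not Q nand (((R nor not P) -> R) iff Q) = True nand True = False
Thus Statement 1 is false.

Statement 2: In symbols: (((Q xor P) or (R iff Q)) nor Q) -> not R

Q xor P = False xor True = True
R iff Q = False iff False = True
(Q xor P) or (R iff Q) = True or True = True
((Q xor P) or (R iff Q)) nor Q = True nor False = False
not R = not False = True
(((Q xor P) or (R iff Q)) nor Q) -> not R = False -> True = True
So Statement 2 is true.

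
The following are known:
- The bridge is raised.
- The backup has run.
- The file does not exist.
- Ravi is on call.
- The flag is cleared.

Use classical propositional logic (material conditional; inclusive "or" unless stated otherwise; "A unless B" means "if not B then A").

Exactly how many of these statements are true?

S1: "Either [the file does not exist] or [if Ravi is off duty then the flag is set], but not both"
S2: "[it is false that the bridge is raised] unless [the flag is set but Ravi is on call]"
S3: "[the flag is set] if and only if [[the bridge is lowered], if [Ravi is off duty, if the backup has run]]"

0

Let R = "the file exists" (F), S = "Ravi is on call" (T), U = "the flag is set" (F), P = "the bridge is raised" (T), Q = "the backup has run" (T).

S1: Parsed as ¬R ⊕ (¬S → U)

¬R = ¬F = T
¬S = ¬T = F
¬S → U = F → F = T
¬R ⊕ (¬S → U) = T ⊕ T = F
Hence S1 is false.

S2: Parsed as ¬P ∨ (U ∧ S)

¬P = ¬T = F
U ∧ S = F ∧ T = F
¬P ∨ (U ∧ S) = F ∨ F = F
So S2 is false.

S3: In symbols: U ↔ ((Q → ¬S) → ¬P)

¬S = ¬T = F
Q → ¬S = T → F = F
¬P = ¬T = F
(Q → ¬S) → ¬P = F → F = T
U ↔ ((Q → ¬S) → ¬P) = F ↔ T = F
Thus S3 is false.

0 of the 3 statements are true (none).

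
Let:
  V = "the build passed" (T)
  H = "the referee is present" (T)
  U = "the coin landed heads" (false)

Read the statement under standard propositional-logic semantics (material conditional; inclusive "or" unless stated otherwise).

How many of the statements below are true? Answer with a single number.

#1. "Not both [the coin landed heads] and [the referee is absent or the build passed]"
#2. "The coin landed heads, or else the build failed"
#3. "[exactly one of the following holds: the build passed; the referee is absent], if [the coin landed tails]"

2

#1: Formalization: U nand (not H or V)

not H = not True = False
not H or V = False or True = True
U nand (not H or V) = False nand True = True
Thus #1 is true.

#2: Formalization: U or not V

not V = not True = False
U or not V = False or False = False
Hence #2 is false.

#3: In symbols: not U -> (V xor not H)

not U = not False = True
not H = not True = False
V xor not H = True xor False = True
not U -> (V xor not H) = True -> True = True
Thus #3 is true.

2 of the 3 statements are true (#1, #3).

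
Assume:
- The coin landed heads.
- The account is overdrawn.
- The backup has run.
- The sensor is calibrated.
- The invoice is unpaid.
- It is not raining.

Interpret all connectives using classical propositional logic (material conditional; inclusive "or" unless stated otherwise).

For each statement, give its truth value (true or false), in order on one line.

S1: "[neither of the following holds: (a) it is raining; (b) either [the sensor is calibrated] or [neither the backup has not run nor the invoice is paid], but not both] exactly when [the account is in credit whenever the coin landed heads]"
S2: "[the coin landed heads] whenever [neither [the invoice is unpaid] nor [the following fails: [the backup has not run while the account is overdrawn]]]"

S1 False / S2 True

Let V = "it is raining" (False), S = "the sensor is calibrated" (True), R = "the backup has run" (True), U = "the invoice is paid" (False), P = "the coin landed heads" (True), Q = "the account is overdrawn" (True).

S1: This is (V nor (S xor (not R nor U))) iff (P -> not Q).

not R = not True = False
not R nor U = False nor False = True
S xor (not R nor U) = True xor True = False
V nor (S xor (not R nor U)) = False nor False = True
not Q = not True = False
P -> not Q = True -> False = False
(V nor (S xor (not R nor U))) iff (P -> not Q) = True iff False = False
Hence S1 is false.

S2: In symbols: (not U nor not (not R and Q)) -> P

not U = not False = True
not R = not True = False
not R and Q = False and True = False
not (not R and Q) = not False = True
not U nor not (not R and Q) = True nor True = False
(not U nor not (not R and Q)) -> P = False -> True = True
So S2 is true.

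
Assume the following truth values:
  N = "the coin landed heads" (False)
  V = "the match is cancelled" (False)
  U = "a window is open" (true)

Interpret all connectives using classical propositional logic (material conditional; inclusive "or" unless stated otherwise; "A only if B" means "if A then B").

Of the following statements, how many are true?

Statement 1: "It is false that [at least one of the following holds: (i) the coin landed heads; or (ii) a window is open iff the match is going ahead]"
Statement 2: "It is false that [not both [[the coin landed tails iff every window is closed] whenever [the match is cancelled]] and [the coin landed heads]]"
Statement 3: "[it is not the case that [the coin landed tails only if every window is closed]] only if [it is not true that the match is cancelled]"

Statement 1: This is ¬(N ∨ (U ↔ ¬V)).

¬V = ¬F = T
U ↔ ¬V = T ↔ T = T
N ∨ (U ↔ ¬V) = F ∨ T = T
¬(N ∨ (U ↔ ¬V)) = ¬T = F
Thus Statement 1 is false.

Statement 2: Parsed as ¬((V → (¬N ↔ ¬U)) ↑ N)

¬N = ¬F = T
¬U = ¬T = F
¬N ↔ ¬U = T ↔ F = F
V → (¬N ↔ ¬U) = F → F = T
(V → (¬N ↔ ¬U)) ↑ N = T ↑ F = T
¬((V → (¬N ↔ ¬U)) ↑ N) = ¬T = F
So Statement 2 is false.

Statement 3: Formalization: ¬(¬N → ¬U) → ¬V

¬N = ¬F = T
¬U = ¬T = F
¬N → ¬U = T → F = F
¬(¬N → ¬U) = ¬F = T
¬V = ¬F = T
¬(¬N → ¬U) → ¬V = T → T = T
Thus Statement 3 is true.

1 of the 3 statements is true.

1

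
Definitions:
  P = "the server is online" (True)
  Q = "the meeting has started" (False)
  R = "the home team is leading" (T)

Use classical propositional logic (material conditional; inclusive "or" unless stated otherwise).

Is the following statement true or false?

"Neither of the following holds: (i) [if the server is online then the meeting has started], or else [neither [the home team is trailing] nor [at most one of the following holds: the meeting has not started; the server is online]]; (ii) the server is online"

Formalization: ((P -> Q) or (not R nor (not Q nand P))) nor P

P -> Q = True -> False = False
not R = not True = False
not Q = not False = True
not Q nand P = True nand True = False
not R nor (not Q nand P) = False nor False = True
(P -> Q) or (not R nor (not Q nand P)) = False or True = True
((P -> Q) or (not R nor (not Q nand P))) nor P = True nor True = False

False.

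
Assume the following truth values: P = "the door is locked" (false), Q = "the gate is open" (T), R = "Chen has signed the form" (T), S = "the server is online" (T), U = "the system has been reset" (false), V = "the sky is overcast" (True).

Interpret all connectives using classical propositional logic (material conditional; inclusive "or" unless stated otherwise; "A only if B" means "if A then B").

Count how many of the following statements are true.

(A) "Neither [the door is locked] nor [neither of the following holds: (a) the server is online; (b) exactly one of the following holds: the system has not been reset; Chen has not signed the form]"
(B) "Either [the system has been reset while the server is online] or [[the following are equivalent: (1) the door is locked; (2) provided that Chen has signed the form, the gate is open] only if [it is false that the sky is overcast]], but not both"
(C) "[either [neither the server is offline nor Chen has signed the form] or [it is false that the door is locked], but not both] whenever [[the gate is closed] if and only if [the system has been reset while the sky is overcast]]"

3

(A): Formalization: P ↓ (S ↓ (¬U ⊕ ¬R))

¬U = ¬F = T
¬R = ¬T = F
¬U ⊕ ¬R = T ⊕ F = T
S ↓ (¬U ⊕ ¬R) = T ↓ T = F
P ↓ (S ↓ (¬U ⊕ ¬R)) = F ↓ F = T
Thus (A) is true.

(B): This is (U ∧ S) ⊕ ((P ↔ (R → Q)) → ¬V).

U ∧ S = F ∧ T = F
R → Q = T → T = T
P ↔ (R → Q) = F ↔ T = F
¬V = ¬T = F
(P ↔ (R → Q)) → ¬V = F → F = T
(U ∧ S) ⊕ ((P ↔ (R → Q)) → ¬V) = F ⊕ T = T
Hence (B) is true.

(C): Parsed as (¬Q ↔ (U ∧ V)) → ((¬S ↓ R) ⊕ ¬P)

¬Q = ¬T = F
U ∧ V = F ∧ T = F
¬Q ↔ (U ∧ V) = F ↔ F = T
¬S = ¬T = F
¬S ↓ R = F ↓ T = F
¬P = ¬F = T
(¬S ↓ R) ⊕ ¬P = F ⊕ T = T
(¬Q ↔ (U ∧ V)) → ((¬S ↓ R) ⊕ ¬P) = T → T = T
So (C) is true.

3 of the 3 statements are true ((A), (B), (C)).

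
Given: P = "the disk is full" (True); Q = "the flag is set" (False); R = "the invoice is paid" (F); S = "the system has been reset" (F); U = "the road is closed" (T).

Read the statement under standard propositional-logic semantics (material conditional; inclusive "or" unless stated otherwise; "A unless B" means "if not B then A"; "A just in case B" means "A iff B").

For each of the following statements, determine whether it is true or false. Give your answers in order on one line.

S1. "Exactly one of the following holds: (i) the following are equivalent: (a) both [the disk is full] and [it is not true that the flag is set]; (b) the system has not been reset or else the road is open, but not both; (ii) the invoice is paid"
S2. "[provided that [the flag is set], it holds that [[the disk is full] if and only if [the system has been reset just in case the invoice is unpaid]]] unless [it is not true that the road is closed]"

S1: Formalization: ((P & ~Q) <-> (~S xor ~U)) xor R

~Q = ~F = T
P & ~Q = T & T = T
~S = ~F = T
~U = ~T = F
~S xor ~U = T xor F = T
(P & ~Q) <-> (~S xor ~U) = T <-> T = T
((P & ~Q) <-> (~S xor ~U)) xor R = T xor F = T
So S1 is true.

S2: This is (Q -> (P <-> (S <-> ~R))) | ~U.

~R = ~F = T
S <-> ~R = F <-> T = F
P <-> (S <-> ~R) = T <-> F = F
Q -> (P <-> (S <-> ~R)) = F -> F = T
~U = ~T = F
(Q -> (P <-> (S <-> ~R))) | ~U = T | F = T
Hence S2 is true.

S1 T, S2 T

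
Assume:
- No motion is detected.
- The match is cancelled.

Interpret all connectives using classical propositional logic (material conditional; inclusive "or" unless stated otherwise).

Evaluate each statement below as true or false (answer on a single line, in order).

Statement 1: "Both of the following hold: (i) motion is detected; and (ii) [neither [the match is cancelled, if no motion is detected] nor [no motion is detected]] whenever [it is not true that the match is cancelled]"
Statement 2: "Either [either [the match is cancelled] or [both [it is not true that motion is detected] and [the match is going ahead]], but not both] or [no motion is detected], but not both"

Let V = "motion is detected" (F), K = "the match is cancelled" (T).

Statement 1: In symbols: V ∧ (¬K → ((¬V → K) ↓ ¬V))

¬K = ¬T = F
¬V = ¬F = T
¬V → K = T → T = T
¬V = ¬F = T
(¬V → K) ↓ ¬V = T ↓ T = F
¬K → ((¬V → K) ↓ ¬V) = F → F = T
V ∧ (¬K → ((¬V → K) ↓ ¬V)) = F ∧ T = F
So Statement 1 is false.

Statement 2: In symbols: (K ⊕ (¬V ∧ ¬K)) ⊕ ¬V

¬V = ¬F = T
¬K = ¬T = F
¬V ∧ ¬K = T ∧ F = F
K ⊕ (¬V ∧ ¬K) = T ⊕ F = T
¬V = ¬F = T
(K ⊕ (¬V ∧ ¬K)) ⊕ ¬V = T ⊕ T = F
So Statement 2 is false.

Statement 1 F; Statement 2 F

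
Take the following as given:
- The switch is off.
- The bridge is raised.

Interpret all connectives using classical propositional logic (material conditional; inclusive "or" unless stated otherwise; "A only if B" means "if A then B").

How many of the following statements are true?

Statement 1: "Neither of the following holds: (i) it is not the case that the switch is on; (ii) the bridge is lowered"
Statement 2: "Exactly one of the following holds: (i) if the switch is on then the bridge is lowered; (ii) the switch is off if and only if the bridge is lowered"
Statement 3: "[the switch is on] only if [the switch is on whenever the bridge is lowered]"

2

Let P = "the switch is on" (F), Q = "the bridge is raised" (T).

Statement 1: Parsed as ¬P ↓ ¬Q

¬P = ¬F = T
¬Q = ¬T = F
¬P ↓ ¬Q = T ↓ F = F
Hence Statement 1 is false.

Statement 2: In symbols: (P → ¬Q) ⊕ (¬P ↔ ¬Q)

¬Q = ¬T = F
P → ¬Q = F → F = T
¬P = ¬F = T
¬Q = ¬T = F
¬P ↔ ¬Q = T ↔ F = F
(P → ¬Q) ⊕ (¬P ↔ ¬Q) = T ⊕ F = T
So Statement 2 is true.

Statement 3: In symbols: P → (¬Q → P)

¬Q = ¬T = F
¬Q → P = F → F = T
P → (¬Q → P) = F → T = T
Hence Statement 3 is true.

2 of the 3 statements are true (Statement 2, Statement 3).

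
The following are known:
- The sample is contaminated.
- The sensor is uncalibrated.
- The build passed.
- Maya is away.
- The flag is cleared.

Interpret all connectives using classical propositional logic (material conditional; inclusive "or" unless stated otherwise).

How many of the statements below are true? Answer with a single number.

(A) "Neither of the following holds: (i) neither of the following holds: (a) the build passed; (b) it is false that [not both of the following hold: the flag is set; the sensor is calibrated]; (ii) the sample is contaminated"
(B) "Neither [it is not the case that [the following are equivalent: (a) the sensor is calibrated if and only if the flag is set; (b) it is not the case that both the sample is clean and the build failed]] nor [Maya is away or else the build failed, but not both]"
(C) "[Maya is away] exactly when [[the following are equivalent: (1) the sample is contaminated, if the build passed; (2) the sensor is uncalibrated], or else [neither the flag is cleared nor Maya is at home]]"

1

Let R = "the build passed" (T), U = "the flag is set" (F), Q = "the sensor is calibrated" (F), P = "the sample is contaminated" (T), S = "Maya is at home" (F).

(A): This is (R nor ~(U nand Q)) nor P.

U nand Q = F nand F = T
~(U nand Q) = ~T = F
R nor ~(U nand Q) = T nor F = F
(R nor ~(U nand Q)) nor P = F nor T = F
Hence (A) is false.

(B): Parsed as ~((Q <-> U) <-> (~P nand ~R)) nor (~S xor ~R)

Q <-> U = F <-> F = T
~P = ~T = F
~R = ~T = F
~P nand ~R = F nand F = T
(Q <-> U) <-> (~P nand ~R) = T <-> T = T
~((Q <-> U) <-> (~P nand ~R)) = ~T = F
~S = ~F = T
~R = ~T = F
~S xor ~R = T xor F = T
~((Q <-> U) <-> (~P nand ~R)) nor (~S xor ~R) = F nor T = F
Hence (B) is false.

(C): In symbols: ~S <-> (((R -> P) <-> ~Q) | (~U nor S))

~S = ~F = T
R -> P = T -> T = T
~Q = ~F = T
(R -> P) <-> ~Q = T <-> T = T
~U = ~F = T
~U nor S = T nor F = F
((R -> P) <-> ~Q) | (~U nor S) = T | F = T
~S <-> (((R -> P) <-> ~Q) | (~U nor S)) = T <-> T = T
Hence (C) is true.

Count: 1.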